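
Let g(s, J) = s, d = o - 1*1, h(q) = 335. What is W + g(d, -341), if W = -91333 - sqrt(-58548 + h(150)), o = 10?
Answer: -91324 - I*sqrt(58213) ≈ -91324.0 - 241.27*I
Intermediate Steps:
d = 9 (d = 10 - 1*1 = 10 - 1 = 9)
W = -91333 - I*sqrt(58213) (W = -91333 - sqrt(-58548 + 335) = -91333 - sqrt(-58213) = -91333 - I*sqrt(58213) ≈ -91333.0 - 241.27*I)
W + g(d, -341) = (-91333 - I*sqrt(58213)) + 9 = -91324 - I*sqrt(58213)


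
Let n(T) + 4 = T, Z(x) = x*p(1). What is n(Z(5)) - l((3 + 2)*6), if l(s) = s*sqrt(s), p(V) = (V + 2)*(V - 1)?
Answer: -4 - 30*sqrt(30) ≈ -168.32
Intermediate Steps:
p(V) = (-1 + V)*(2 + V) (p(V) = (2 + V)*(-1 + V) = (-1 + V)*(2 + V))
Z(x) = 0 (Z(x) = x*(-2 + 1 + 1**2) = x*(-2 + 1 + 1) = x*0 = 0)
n(T) = -4 + T
l(s) = s**(3/2)
n(Z(5)) - l((3 + 2)*6) = (-4 + 0) - ((3 + 2)*6)**(3/2) = -4 - (5*6)**(3/2) = -4 - 30**(3/2) = -4 - 30*sqrt(30)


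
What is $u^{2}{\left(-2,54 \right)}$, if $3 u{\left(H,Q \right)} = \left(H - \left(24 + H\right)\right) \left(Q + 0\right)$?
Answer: $186624$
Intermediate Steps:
$u{\left(H,Q \right)} = - 8 Q$ ($u{\left(H,Q \right)} = \frac{\left(H - \left(24 + H\right)\right) \left(Q + 0\right)}{3} = \frac{\left(-24\right) Q}{3} = - 8 Q$)
$u^{2}{\left(-2,54 \right)} = \left(\left(-8\right) 54\right)^{2} = \left(-432\right)^{2} = 186624$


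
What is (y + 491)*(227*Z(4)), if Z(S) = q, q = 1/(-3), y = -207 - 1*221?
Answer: -4767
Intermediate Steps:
y = -428 (y = -207 - 221 = -428)
q = -⅓ ≈ -0.33333
Z(S) = -⅓
(y + 491)*(227*Z(4)) = (-428 + 491)*(227*(-⅓)) = 63*(-227/3) = -4767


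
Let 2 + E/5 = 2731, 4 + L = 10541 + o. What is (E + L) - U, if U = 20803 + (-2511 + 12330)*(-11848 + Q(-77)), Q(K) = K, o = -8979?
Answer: 117085975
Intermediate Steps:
L = 1558 (L = -4 + (10541 - 8979) = -4 + 1562 = 1558)
E = 13645 (E = -10 + 5*2731 = -10 + 13655 = 13645)
U = -117070772 (U = 20803 + (-2511 + 12330)*(-11848 - 77) = 20803 + 9819*(-11925) = 20803 - 117091575 = -117070772)
(E + L) - U = (13645 + 1558) - 1*(-117070772) = 15203 + 117070772 = 117085975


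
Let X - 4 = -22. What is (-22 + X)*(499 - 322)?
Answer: -7080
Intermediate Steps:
X = -18 (X = 4 - 22 = -18)
(-22 + X)*(499 - 322) = (-22 - 18)*(499 - 322) = -40*177 = -7080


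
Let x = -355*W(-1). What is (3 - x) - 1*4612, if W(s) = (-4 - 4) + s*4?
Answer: -8869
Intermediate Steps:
W(s) = -8 + 4*s
x = 4260 (x = -355*(-8 + 4*(-1)) = -355*(-8 - 4) = -355*(-12) = 4260)
(3 - x) - 1*4612 = (3 - 1*4260) - 1*4612 = (3 - 4260) - 4612 = -4257 - 4612 = -8869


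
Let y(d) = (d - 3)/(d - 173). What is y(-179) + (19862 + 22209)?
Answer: 7404587/176 ≈ 42072.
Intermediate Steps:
y(d) = (-3 + d)/(-173 + d)
y(-179) + (19862 + 22209) = (-3 - 179)/(-173 - 179) + (19862 + 22209) = -182/(-352) + 42071 = -1/352*(-182) + 42071 = 91/176 + 42071 = 7404587/176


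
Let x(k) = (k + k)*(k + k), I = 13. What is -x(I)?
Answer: -676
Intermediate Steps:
x(k) = 4*k² (x(k) = (2*k)*(2*k) = 4*k²)
-x(I) = -4*13² = -4*169 = -1*676 = -676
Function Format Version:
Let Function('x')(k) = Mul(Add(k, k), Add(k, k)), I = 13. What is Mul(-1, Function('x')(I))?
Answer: -676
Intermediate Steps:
Function('x')(k) = Mul(4, Pow(k, 2)) (Function('x')(k) = Mul(Mul(2, k), Mul(2, k)) = Mul(4, Pow(k, 2)))
Mul(-1, Function('x')(I)) = Mul(-1, Mul(4, Pow(13, 2))) = Mul(-1, Mul(4, 169)) = Mul(-1, 676) = -676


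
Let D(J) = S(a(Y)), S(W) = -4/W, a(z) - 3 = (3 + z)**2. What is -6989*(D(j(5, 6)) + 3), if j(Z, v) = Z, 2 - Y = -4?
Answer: -433318/21 ≈ -20634.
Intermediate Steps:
Y = 6 (Y = 2 - 1*(-4) = 2 + 4 = 6)
a(z) = 3 + (3 + z)**2
D(J) = -1/21 (D(J) = -4/(3 + (3 + 6)**2) = -4/(3 + 9**2) = -4/(3 + 81) = -4/84 = -4*1/84 = -1/21)
-6989*(D(j(5, 6)) + 3) = -6989*(-1/21 + 3) = -6989*62/21 = -433318/21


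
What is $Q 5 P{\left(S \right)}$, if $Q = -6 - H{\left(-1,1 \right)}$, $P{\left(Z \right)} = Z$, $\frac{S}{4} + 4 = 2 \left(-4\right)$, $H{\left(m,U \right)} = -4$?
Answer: $480$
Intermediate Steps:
$S = -48$ ($S = -16 + 4 \cdot 2 \left(-4\right) = -16 + 4 \left(-8\right) = -16 - 32 = -48$)
$Q = -2$ ($Q = -6 - -4 = -6 + 4 = -2$)
$Q 5 P{\left(S \right)} = \left(-2\right) 5 \left(-48\right) = \left(-10\right) \left(-48\right) = 480$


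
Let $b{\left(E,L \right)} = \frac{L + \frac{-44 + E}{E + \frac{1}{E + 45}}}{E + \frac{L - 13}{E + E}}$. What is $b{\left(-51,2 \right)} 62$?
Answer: $- \frac{7487616}{1593637} \approx -4.6984$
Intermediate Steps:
$b{\left(E,L \right)} = \frac{L + \frac{-44 + E}{E + \frac{1}{45 + E}}}{E + \frac{-13 + L}{2 E}}$
$b{\left(-51,2 \right)} 62 = 2 \left(-51\right) \frac{1}{-13 + 2 - -29835 - 11 \left(-51\right)^{2} + 2 \left(-51\right)^{4} + 90 \left(-51\right)^{3} + 2 \left(-51\right)^{2} + 45 \left(-51\right) 2} \left(-1980 - 51 + 2 + \left(-51\right)^{2} + 2 \left(-51\right)^{2} + 45 \left(-51\right) 2\right) 62 = 2 \left(-51\right) \frac{1}{-13 + 2 + 29835 - 28611 + 2 \cdot 6765201 + 90 \left(-132651\right) + 2 \cdot 2601 - 4590} \left(-1980 - 51 + 2 + 2601 + 2 \cdot 2601 - 4590\right) 62 = 2 \left(-51\right) \frac{1}{-13 + 2 + 29835 - 28611 + 13530402 - 11938590 + 5202 - 4590} \left(-1980 - 51 + 2 + 2601 + 5202 - 4590\right) 62 = 2 \left(-51\right) \frac{1}{1593637} \cdot 1184 \cdot 62 = \left(- \frac{120768}{1593637}\right) 62 = - \frac{7487616}{1593637}$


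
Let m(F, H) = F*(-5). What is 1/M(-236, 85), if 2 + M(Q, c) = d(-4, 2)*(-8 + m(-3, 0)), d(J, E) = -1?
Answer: -1/9 ≈ -0.11111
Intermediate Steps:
m(F, H) = -5*F
M(Q, c) = -9 (M(Q, c) = -2 - (-8 - 5*(-3)) = -2 - (-8 + 15) = -2 - 1*7 = -2 - 7 = -9)
1/M(-236, 85) = 1/(-9) = -1/9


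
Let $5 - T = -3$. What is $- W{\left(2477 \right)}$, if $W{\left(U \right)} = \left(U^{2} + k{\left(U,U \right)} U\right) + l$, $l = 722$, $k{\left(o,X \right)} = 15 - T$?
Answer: $-6153590$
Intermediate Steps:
$T = 8$ ($T = 5 - -3 = 5 + 3 = 8$)
$k{\left(o,X \right)} = 7$ ($k{\left(o,X \right)} = 15 - 8 = 7$)
$W{\left(U \right)} = 722 + U^{2} + 7 U$ ($W{\left(U \right)} = \left(U^{2} + 7 U\right) + 722 = 722 + U^{2} + 7 U$)
$- W{\left(2477 \right)} = - (722 + 2477^{2} + 7 \cdot 2477) = - (722 + 6135529 + 17339) = \left(-1\right) 6153590 = -6153590$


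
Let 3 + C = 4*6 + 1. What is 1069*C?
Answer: 23518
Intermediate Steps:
C = 22 (C = -3 + (4*6 + 1) = -3 + (24 + 1) = -3 + 25 = 22)
1069*C = 1069*22 = 23518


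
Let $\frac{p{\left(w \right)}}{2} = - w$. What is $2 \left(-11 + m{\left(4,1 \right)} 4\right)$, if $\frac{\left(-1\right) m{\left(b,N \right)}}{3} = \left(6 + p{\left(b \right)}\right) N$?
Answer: $26$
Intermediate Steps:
$p{\left(w \right)} = - 2 w$ ($p{\left(w \right)} = 2 \left(- w\right) = - 2 w$)
$m{\left(b,N \right)} = - 3 N \left(6 - 2 b\right)$ ($m{\left(b,N \right)} = - 3 \left(6 - 2 b\right) N = - 3 N \left(6 - 2 b\right)$)
$2 \left(-11 + m{\left(4,1 \right)} 4\right) = 2 \left(-11 + 6 \cdot 1 \left(-3 + 4\right) 4\right) = 2 \left(-11 + 6 \cdot 1 \cdot 1 \cdot 4\right) = 2 \left(-11 + 6 \cdot 4\right) = 2 \left(-11 + 24\right) = 2 \cdot 13 = 26$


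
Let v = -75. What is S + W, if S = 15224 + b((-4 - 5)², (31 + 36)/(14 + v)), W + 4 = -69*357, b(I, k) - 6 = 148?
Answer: -9259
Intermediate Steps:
b(I, k) = 154 (b(I, k) = 6 + 148 = 154)
W = -24637 (W = -4 - 69*357 = -4 - 24633 = -24637)
S = 15378 (S = 15224 + 154 = 15378)
S + W = 15378 - 24637 = -9259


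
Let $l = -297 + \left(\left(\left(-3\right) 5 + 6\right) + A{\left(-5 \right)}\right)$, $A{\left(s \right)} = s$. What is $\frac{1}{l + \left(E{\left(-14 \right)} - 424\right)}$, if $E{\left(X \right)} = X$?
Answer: $- \frac{1}{749} \approx -0.0013351$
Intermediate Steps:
$l = -311$ ($l = -297 + \left(\left(\left(-3\right) 5 + 6\right) - 5\right) = -297 + \left(\left(-15 + 6\right) - 5\right) = -297 - 14 = -311$)
$\frac{1}{l + \left(E{\left(-14 \right)} - 424\right)} = \frac{1}{-311 - 438} = \frac{1}{-749} = - \frac{1}{749}$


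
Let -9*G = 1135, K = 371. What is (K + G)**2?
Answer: 4857616/81 ≈ 59971.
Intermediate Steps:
G = -1135/9 (G = -1/9*1135 = -1135/9 ≈ -126.11)
(K + G)**2 = (371 - 1135/9)**2 = (2204/9)**2 = 4857616/81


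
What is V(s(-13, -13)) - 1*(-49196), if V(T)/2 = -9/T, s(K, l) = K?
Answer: 639566/13 ≈ 49197.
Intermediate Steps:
V(T) = -18/T (V(T) = 2*(-9/T) = -18/T)
V(s(-13, -13)) - 1*(-49196) = -18/(-13) - 1*(-49196) = -18*(-1/13) + 49196 = 18/13 + 49196 = 639566/13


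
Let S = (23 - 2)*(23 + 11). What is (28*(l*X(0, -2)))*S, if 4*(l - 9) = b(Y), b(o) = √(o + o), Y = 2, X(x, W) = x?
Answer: 0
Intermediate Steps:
b(o) = √2*√o (b(o) = √(2*o) = √2*√o)
l = 19/2 (l = 9 + (√2*√2)/4 = 9 + (¼)*2 = 9 + ½ = 19/2 ≈ 9.5000)
S = 714 (S = 21*34 = 714)
(28*(l*X(0, -2)))*S = (28*((19/2)*0))*714 = (28*0)*714 = 0*714 = 0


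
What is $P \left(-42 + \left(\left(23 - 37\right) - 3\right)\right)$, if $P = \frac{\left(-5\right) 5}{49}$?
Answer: $\frac{1475}{49} \approx 30.102$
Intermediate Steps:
$P = - \frac{25}{49}$ ($P = \left(-25\right) \frac{1}{49} = - \frac{25}{49} \approx -0.5102$)
$P \left(-42 + \left(\left(23 - 37\right) - 3\right)\right) = - \frac{25 \left(-42 + \left(\left(23 - 37\right) - 3\right)\right)}{49} = - \frac{25 \left(-42 - 17\right)}{49} = \left(- \frac{25}{49}\right) \left(-59\right) = \frac{1475}{49}$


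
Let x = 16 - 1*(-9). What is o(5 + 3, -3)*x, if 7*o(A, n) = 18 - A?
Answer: 250/7 ≈ 35.714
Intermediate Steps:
o(A, n) = 18/7 - A/7 (o(A, n) = (18 - A)/7 = 18/7 - A/7)
x = 25 (x = 16 + 9 = 25)
o(5 + 3, -3)*x = (18/7 - (5 + 3)/7)*25 = (18/7 - ⅐*8)*25 = (18/7 - 8/7)*25 = (10/7)*25 = 250/7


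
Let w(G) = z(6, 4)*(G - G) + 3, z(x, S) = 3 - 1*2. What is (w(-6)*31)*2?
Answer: 186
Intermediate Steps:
z(x, S) = 1 (z(x, S) = 3 - 2 = 1)
w(G) = 3 (w(G) = 1*(G - G) + 3 = 1*0 + 3 = 0 + 3 = 3)
(w(-6)*31)*2 = (3*31)*2 = 93*2 = 186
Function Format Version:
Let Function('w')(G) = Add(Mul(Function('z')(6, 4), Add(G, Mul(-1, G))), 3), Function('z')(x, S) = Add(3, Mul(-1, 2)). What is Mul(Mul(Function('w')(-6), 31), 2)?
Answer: 186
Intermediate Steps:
Function('z')(x, S) = 1 (Function('z')(x, S) = Add(3, -2) = 1)
Function('w')(G) = 3 (Function('w')(G) = Add(Mul(1, Add(G, Mul(-1, G))), 3) = Add(Mul(1, 0), 3) = Add(0, 3) = 3)
Mul(Mul(Function('w')(-6), 31), 2) = Mul(Mul(3, 31), 2) = Mul(93, 2) = 186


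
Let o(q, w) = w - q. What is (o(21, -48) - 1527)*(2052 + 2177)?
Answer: -6749484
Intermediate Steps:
(o(21, -48) - 1527)*(2052 + 2177) = ((-48 - 1*21) - 1527)*(2052 + 2177) = ((-48 - 21) - 1527)*4229 = (-69 - 1527)*4229 = -1596*4229 = -6749484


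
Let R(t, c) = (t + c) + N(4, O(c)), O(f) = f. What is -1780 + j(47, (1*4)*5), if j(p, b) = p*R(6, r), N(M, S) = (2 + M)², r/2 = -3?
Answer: -88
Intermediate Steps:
r = -6 (r = 2*(-3) = -6)
R(t, c) = 36 + c + t (R(t, c) = (t + c) + (2 + 4)² = (c + t) + 6² = (c + t) + 36 = 36 + c + t)
j(p, b) = 36*p (j(p, b) = p*(36 - 6 + 6) = p*36 = 36*p)
-1780 + j(47, (1*4)*5) = -1780 + 36*47 = -1780 + 1692 = -88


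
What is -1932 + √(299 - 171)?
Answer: -1932 + 8*√2 ≈ -1920.7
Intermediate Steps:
-1932 + √(299 - 171) = -1932 + √128 = -1932 + 8*√2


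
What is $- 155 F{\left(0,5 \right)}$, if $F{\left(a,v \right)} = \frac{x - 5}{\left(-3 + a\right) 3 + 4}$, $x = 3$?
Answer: $-62$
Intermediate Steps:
$F{\left(a,v \right)} = - \frac{2}{-5 + 3 a}$ ($F{\left(a,v \right)} = \frac{3 - 5}{\left(-3 + a\right) 3 + 4} = - \frac{2}{\left(-9 + 3 a\right) + 4} = - \frac{2}{-5 + 3 a}$)
$- 155 F{\left(0,5 \right)} = - 155 \left(- \frac{2}{-5 + 3 \cdot 0}\right) = - 155 \left(- \frac{2}{-5 + 0}\right) = - 155 \left(- \frac{2}{-5}\right) = - 155 \left(\left(-2\right) \left(- \frac{1}{5}\right)\right) = \left(-155\right) \frac{2}{5} = -62$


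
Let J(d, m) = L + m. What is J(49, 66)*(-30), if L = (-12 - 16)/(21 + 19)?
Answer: -1959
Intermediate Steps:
L = -7/10 (L = -28/40 = -28*1/40 = -7/10 ≈ -0.70000)
J(d, m) = -7/10 + m
J(49, 66)*(-30) = (-7/10 + 66)*(-30) = (653/10)*(-30) = -1959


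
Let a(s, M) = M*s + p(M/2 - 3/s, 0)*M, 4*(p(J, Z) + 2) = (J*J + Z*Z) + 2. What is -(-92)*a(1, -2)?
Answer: -644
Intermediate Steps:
p(J, Z) = -3/2 + J²/4 + Z²/4 (p(J, Z) = -2 + ((J*J + Z*Z) + 2)/4 = -2 + ((J² + Z²) + 2)/4 = -2 + (2 + J² + Z²)/4 = -2 + (½ + J²/4 + Z²/4) = -3/2 + J²/4 + Z²/4)
a(s, M) = M*s + M*(-3/2 + (M/2 - 3/s)²/4) (a(s, M) = M*s + (-3/2 + (M/2 - 3/s)²/4 + (¼)*0²)*M = M*s + (-3/2 + (M*(½) - 3/s)²/4 + (¼)*0)*M = M*s + (-3/2 + (M/2 - 3/s)²/4 + 0)*M = M*s + (-3/2 + (M/2 - 3/s)²/4)*M = M*s + M*(-3/2 + (M/2 - 3/s)²/4))
-(-92)*a(1, -2) = -(-92)*(-3/2*(-2) - 2*1 + (1/16)*(-2)*(-6 - 2*1)²/1²) = -(-92)*(3 - 2 + (1/16)*(-2)*1*(-6 - 2)²) = -(-92)*(3 - 2 + (1/16)*(-2)*1*(-8)²) = -(-92)*(3 - 2 + (1/16)*(-2)*1*64) = -(-92)*(3 - 2 - 8) = -(-92)*(-7) = -46*14 = -644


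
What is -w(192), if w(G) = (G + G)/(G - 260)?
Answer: 96/17 ≈ 5.6471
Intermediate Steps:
w(G) = 2*G/(-260 + G) (w(G) = (2*G)/(-260 + G) = 2*G/(-260 + G))
-w(192) = -2*192/(-260 + 192) = -2*192/(-68) = -2*192*(-1)/68 = -1*(-96/17) = 96/17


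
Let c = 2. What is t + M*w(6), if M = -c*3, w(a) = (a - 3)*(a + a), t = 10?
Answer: -206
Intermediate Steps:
w(a) = 2*a*(-3 + a) (w(a) = (-3 + a)*(2*a) = 2*a*(-3 + a))
M = -6 (M = -1*2*3 = -2*3 = -6)
t + M*w(6) = 10 - 12*6*(-3 + 6) = 10 - 12*6*3 = 10 - 6*36 = 10 - 216 = -206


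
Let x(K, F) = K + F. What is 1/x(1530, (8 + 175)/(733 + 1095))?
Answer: 1828/2797023 ≈ 0.00065355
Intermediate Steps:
x(K, F) = F + K
1/x(1530, (8 + 175)/(733 + 1095)) = 1/((8 + 175)/(733 + 1095) + 1530) = 1/(183/1828 + 1530) = 1/(2797023/1828) = 1828/2797023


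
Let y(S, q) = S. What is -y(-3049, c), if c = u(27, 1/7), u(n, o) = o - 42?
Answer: 3049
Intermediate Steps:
u(n, o) = -42 + o
c = -293/7 (c = -42 + 1/7 = -293/7 ≈ -41.857)
-y(-3049, c) = -1*(-3049) = 3049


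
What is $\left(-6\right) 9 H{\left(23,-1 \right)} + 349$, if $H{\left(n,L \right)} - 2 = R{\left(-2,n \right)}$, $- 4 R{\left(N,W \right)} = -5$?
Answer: $\frac{347}{2} \approx 173.5$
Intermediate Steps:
$R{\left(N,W \right)} = \frac{5}{4}$ ($R{\left(N,W \right)} = \left(- \frac{1}{4}\right) \left(-5\right) = \frac{5}{4}$)
$H{\left(n,L \right)} = \frac{13}{4}$ ($H{\left(n,L \right)} = 2 + \frac{5}{4} = \frac{13}{4}$)
$\left(-6\right) 9 H{\left(23,-1 \right)} + 349 = \left(-6\right) 9 \cdot \frac{13}{4} + 349 = \left(-54\right) \frac{13}{4} + 349 = - \frac{351}{2} + 349 = \frac{347}{2}$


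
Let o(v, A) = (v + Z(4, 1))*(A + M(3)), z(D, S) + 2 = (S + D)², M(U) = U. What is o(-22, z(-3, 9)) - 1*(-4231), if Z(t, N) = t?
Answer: 3565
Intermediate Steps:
z(D, S) = -2 + (D + S)² (z(D, S) = -2 + (S + D)² = -2 + (D + S)²)
o(v, A) = (3 + A)*(4 + v) (o(v, A) = (v + 4)*(A + 3) = (4 + v)*(3 + A) = (3 + A)*(4 + v))
o(-22, z(-3, 9)) - 1*(-4231) = (12 + 3*(-22) + 4*(-2 + (-3 + 9)²) + (-2 + (-3 + 9)²)*(-22)) - 1*(-4231) = (12 - 66 + 4*(-2 + 6²) + (-2 + 6²)*(-22)) + 4231 = (12 - 66 + 4*(-2 + 36) + (-2 + 36)*(-22)) + 4231 = (12 - 66 + 4*34 + 34*(-22)) + 4231 = (12 - 66 + 136 - 748) + 4231 = -666 + 4231 = 3565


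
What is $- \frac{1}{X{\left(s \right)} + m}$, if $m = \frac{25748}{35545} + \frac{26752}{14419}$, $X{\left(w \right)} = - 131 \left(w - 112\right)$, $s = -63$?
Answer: $- \frac{512523355}{11750920073627} \approx -4.3616 \cdot 10^{-5}$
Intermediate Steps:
$X{\left(w \right)} = 14672 - 131 w$ ($X{\left(w \right)} = - 131 \left(-112 + w\right) = 14672 - 131 w$)
$m = \frac{1322160252}{512523355}$ ($m = 25748 \cdot \frac{1}{35545} + 26752 \cdot \frac{1}{14419} = \frac{25748}{35545} + \frac{26752}{14419} = \frac{1322160252}{512523355} \approx 2.5797$)
$- \frac{1}{X{\left(s \right)} + m} = - \frac{1}{\left(14672 - -8253\right) + \frac{1322160252}{512523355}} = - \frac{1}{\left(14672 + 8253\right) + \frac{1322160252}{512523355}} = - \frac{1}{22925 + \frac{1322160252}{512523355}} = - \frac{1}{\frac{11750920073627}{512523355}} = \left(-1\right) \frac{512523355}{11750920073627} = - \frac{512523355}{11750920073627}$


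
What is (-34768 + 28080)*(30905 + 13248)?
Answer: -295295264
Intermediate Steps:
(-34768 + 28080)*(30905 + 13248) = -6688*44153 = -295295264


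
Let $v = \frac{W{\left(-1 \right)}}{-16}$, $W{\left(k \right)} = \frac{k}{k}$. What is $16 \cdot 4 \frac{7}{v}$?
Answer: $-7168$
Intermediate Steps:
$W{\left(k \right)} = 1$
$v = - \frac{1}{16}$ ($v = 1 \frac{1}{-16} = 1 \left(- \frac{1}{16}\right) = - \frac{1}{16} \approx -0.0625$)
$16 \cdot 4 \frac{7}{v} = 16 \cdot 4 \frac{7}{- \frac{1}{16}} = 64 \cdot 7 \left(-16\right) = 64 \left(-112\right) = -7168$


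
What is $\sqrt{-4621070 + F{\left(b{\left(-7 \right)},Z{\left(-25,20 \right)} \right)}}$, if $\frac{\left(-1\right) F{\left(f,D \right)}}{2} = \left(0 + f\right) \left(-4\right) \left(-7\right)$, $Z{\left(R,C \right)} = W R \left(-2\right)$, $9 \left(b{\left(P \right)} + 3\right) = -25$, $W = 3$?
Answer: $\frac{i \sqrt{41586718}}{3} \approx 2149.6 i$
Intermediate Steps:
$b{\left(P \right)} = - \frac{52}{9}$ ($b{\left(P \right)} = -3 + \frac{1}{9} \left(-25\right) = -3 - \frac{25}{9} = - \frac{52}{9}$)
$Z{\left(R,C \right)} = - 6 R$ ($Z{\left(R,C \right)} = 3 R \left(-2\right) = - 6 R$)
$F{\left(f,D \right)} = - 56 f$ ($F{\left(f,D \right)} = - 2 \left(0 + f\right) \left(-4\right) \left(-7\right) = - 2 f \left(-4\right) \left(-7\right) = - 2 - 4 f \left(-7\right) = - 2 \cdot 28 f = - 56 f$)
$\sqrt{-4621070 + F{\left(b{\left(-7 \right)},Z{\left(-25,20 \right)} \right)}} = \sqrt{-4621070 - - \frac{2912}{9}} = \sqrt{-4621070 + \frac{2912}{9}} = \sqrt{- \frac{41586718}{9}} = \frac{i \sqrt{41586718}}{3}$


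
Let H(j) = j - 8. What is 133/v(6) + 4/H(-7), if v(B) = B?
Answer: 219/10 ≈ 21.900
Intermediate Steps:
H(j) = -8 + j
133/v(6) + 4/H(-7) = 133/6 + 4/(-8 - 7) = 133*(⅙) + 4/(-15) = 133/6 + 4*(-1/15) = 133/6 - 4/15 = 219/10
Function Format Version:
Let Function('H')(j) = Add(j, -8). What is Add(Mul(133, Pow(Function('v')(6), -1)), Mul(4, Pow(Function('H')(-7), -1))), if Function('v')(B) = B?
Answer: Rational(219, 10) ≈ 21.900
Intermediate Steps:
Function('H')(j) = Add(-8, j)
Add(Mul(133, Pow(Function('v')(6), -1)), Mul(4, Pow(Function('H')(-7), -1))) = Add(Mul(133, Pow(6, -1)), Mul(4, Pow(Add(-8, -7), -1))) = Add(Mul(133, Rational(1, 6)), Mul(4, Pow(-15, -1))) = Add(Rational(133, 6), Mul(4, Rational(-1, 15))) = Add(Rational(133, 6), Rational(-4, 15)) = Rational(219, 10)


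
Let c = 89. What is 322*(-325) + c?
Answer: -104561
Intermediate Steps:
322*(-325) + c = 322*(-325) + 89 = -104650 + 89 = -104561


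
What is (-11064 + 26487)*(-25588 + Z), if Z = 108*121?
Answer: -193095960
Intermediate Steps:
Z = 13068
(-11064 + 26487)*(-25588 + Z) = (-11064 + 26487)*(-25588 + 13068) = 15423*(-12520) = -193095960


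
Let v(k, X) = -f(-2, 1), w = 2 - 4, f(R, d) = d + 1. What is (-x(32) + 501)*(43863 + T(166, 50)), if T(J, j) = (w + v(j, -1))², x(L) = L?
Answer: 20579251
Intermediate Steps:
f(R, d) = 1 + d
w = -2
v(k, X) = -2 (v(k, X) = -(1 + 1) = -1*2 = -2)
T(J, j) = 16 (T(J, j) = (-2 - 2)² = (-4)² = 16)
(-x(32) + 501)*(43863 + T(166, 50)) = (-1*32 + 501)*(43863 + 16) = (-32 + 501)*43879 = 469*43879 = 20579251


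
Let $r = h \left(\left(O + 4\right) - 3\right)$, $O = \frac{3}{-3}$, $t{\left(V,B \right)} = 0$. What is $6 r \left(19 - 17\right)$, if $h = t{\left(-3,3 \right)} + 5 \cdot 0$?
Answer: $0$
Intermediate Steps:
$O = -1$ ($O = 3 \left(- \frac{1}{3}\right) = -1$)
$h = 0$ ($h = 0 + 5 \cdot 0 = 0 + 0 = 0$)
$r = 0$ ($r = 0 \left(\left(-1 + 4\right) - 3\right) = 0 \left(3 - 3\right) = 0 \cdot 0 = 0$)
$6 r \left(19 - 17\right) = 6 \cdot 0 \left(19 - 17\right) = 0 \cdot 2 = 0$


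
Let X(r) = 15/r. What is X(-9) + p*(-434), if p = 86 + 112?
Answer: -257801/3 ≈ -85934.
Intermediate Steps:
p = 198
X(-9) + p*(-434) = 15/(-9) + 198*(-434) = 15*(-⅑) - 85932 = -5/3 - 85932 = -257801/3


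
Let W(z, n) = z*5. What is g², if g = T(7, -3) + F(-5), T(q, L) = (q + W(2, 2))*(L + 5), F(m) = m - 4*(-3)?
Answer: 1681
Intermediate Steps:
W(z, n) = 5*z
F(m) = 12 + m (F(m) = m + 12 = 12 + m)
T(q, L) = (5 + L)*(10 + q) (T(q, L) = (q + 5*2)*(L + 5) = (q + 10)*(5 + L) = (10 + q)*(5 + L) = (5 + L)*(10 + q))
g = 41 (g = (50 + 5*7 + 10*(-3) - 3*7) + (12 - 5) = (50 + 35 - 30 - 21) + 7 = 34 + 7 = 41)
g² = 41² = 1681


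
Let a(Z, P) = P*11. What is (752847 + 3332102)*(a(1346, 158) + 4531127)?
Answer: 18516522348885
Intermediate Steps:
a(Z, P) = 11*P
(752847 + 3332102)*(a(1346, 158) + 4531127) = (752847 + 3332102)*(11*158 + 4531127) = 4084949*(1738 + 4531127) = 4084949*4532865 = 18516522348885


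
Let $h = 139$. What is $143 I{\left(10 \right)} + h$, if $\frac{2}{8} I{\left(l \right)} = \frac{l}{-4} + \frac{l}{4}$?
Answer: $139$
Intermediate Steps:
$I{\left(l \right)} = 0$ ($I{\left(l \right)} = 4 \left(\frac{l}{-4} + \frac{l}{4}\right) = 4 \left(l \left(- \frac{1}{4}\right) + l \frac{1}{4}\right) = 4 \left(- \frac{l}{4} + \frac{l}{4}\right) = 4 \cdot 0 = 0$)
$143 I{\left(10 \right)} + h = 143 \cdot 0 + 139 = 0 + 139 = 139$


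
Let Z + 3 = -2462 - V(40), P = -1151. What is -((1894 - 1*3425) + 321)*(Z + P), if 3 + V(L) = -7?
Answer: -4363260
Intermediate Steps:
V(L) = -10 (V(L) = -3 - 7 = -10)
Z = -2455 (Z = -3 + (-2462 - 1*(-10)) = -3 + (-2462 + 10) = -3 - 2452 = -2455)
-((1894 - 1*3425) + 321)*(Z + P) = -((1894 - 1*3425) + 321)*(-2455 - 1151) = -((1894 - 3425) + 321)*(-3606) = -(-1531 + 321)*(-3606) = -(-1210)*(-3606) = -1*4363260 = -4363260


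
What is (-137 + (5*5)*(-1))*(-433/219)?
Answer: 23382/73 ≈ 320.30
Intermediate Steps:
(-137 + (5*5)*(-1))*(-433/219) = (-137 + 25*(-1))*(-433*1/219) = (-137 - 25)*(-433/219) = -162*(-433/219) = 23382/73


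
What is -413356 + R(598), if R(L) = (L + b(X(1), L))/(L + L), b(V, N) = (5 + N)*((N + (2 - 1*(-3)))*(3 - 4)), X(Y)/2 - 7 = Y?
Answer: -494736787/1196 ≈ -4.1366e+5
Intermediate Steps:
X(Y) = 14 + 2*Y
b(V, N) = (-5 - N)*(5 + N) (b(V, N) = (5 + N)*((N + (2 + 3))*(-1)) = (5 + N)*((N + 5)*(-1)) = (5 + N)*((5 + N)*(-1)) = (5 + N)*(-5 - N) = (-5 - N)*(5 + N))
R(L) = (-25 - L**2 - 9*L)/(2*L) (R(L) = (L + (-25 - L**2 - 10*L))/(L + L) = (-25 - L**2 - 9*L)/((2*L)) = (-25 - L**2 - 9*L)*(1/(2*L)) = (-25 - L**2 - 9*L)/(2*L))
-413356 + R(598) = -413356 + (1/2)*(-25 - 1*598**2 - 9*598)/598 = -413356 + (1/2)*(1/598)*(-25 - 1*357604 - 5382) = -413356 + (1/2)*(1/598)*(-25 - 357604 - 5382) = -413356 + (1/2)*(1/598)*(-363011) = -413356 - 363011/1196 = -494736787/1196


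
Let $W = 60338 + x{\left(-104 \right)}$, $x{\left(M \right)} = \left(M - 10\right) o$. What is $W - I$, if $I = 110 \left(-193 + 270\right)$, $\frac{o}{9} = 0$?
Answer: $51868$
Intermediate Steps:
$o = 0$ ($o = 9 \cdot 0 = 0$)
$x{\left(M \right)} = 0$ ($x{\left(M \right)} = \left(M - 10\right) 0 = \left(-10 + M\right) 0 = 0$)
$I = 8470$ ($I = 110 \cdot 77 = 8470$)
$W = 60338$ ($W = 60338 + 0 = 60338$)
$W - I = 60338 - 8470 = 51868$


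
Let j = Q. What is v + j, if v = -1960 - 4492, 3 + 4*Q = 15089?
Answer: -5361/2 ≈ -2680.5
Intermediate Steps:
Q = 7543/2 (Q = -3/4 + (1/4)*15089 = -3/4 + 15089/4 = 7543/2 ≈ 3771.5)
v = -6452
j = 7543/2 ≈ 3771.5
v + j = -6452 + 7543/2 = -5361/2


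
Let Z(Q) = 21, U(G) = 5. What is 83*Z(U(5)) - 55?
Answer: 1688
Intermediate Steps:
83*Z(U(5)) - 55 = 83*21 - 55 = 1743 - 55 = 1688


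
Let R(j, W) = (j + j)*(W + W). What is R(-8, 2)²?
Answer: 4096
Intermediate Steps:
R(j, W) = 4*W*j (R(j, W) = (2*j)*(2*W) = 4*W*j)
R(-8, 2)² = (4*2*(-8))² = (-64)² = 4096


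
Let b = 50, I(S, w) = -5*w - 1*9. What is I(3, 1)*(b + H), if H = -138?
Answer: 1232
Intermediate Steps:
I(S, w) = -9 - 5*w (I(S, w) = -5*w - 9 = -9 - 5*w)
I(3, 1)*(b + H) = (-9 - 5*1)*(50 - 138) = (-9 - 5)*(-88) = -14*(-88) = 1232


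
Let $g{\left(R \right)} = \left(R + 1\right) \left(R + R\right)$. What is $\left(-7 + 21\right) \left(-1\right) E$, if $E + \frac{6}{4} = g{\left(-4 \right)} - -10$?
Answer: $-455$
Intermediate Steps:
$g{\left(R \right)} = 2 R \left(1 + R\right)$ ($g{\left(R \right)} = \left(1 + R\right) 2 R = 2 R \left(1 + R\right)$)
$E = \frac{65}{2}$ ($E = - \frac{3}{2} - \left(-10 + 8 \left(1 - 4\right)\right) = - \frac{3}{2} + \left(2 \left(-4\right) \left(-3\right) + 10\right) = - \frac{3}{2} + \left(24 + 10\right) = - \frac{3}{2} + 34 = \frac{65}{2} \approx 32.5$)
$\left(-7 + 21\right) \left(-1\right) E = \left(-7 + 21\right) \left(-1\right) \frac{65}{2} = 14 \left(-1\right) \frac{65}{2} = \left(-14\right) \frac{65}{2} = -455$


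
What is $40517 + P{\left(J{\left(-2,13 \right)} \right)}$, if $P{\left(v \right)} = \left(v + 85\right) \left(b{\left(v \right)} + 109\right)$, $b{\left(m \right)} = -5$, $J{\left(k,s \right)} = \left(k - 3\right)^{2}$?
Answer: $51957$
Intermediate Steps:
$J{\left(k,s \right)} = \left(-3 + k\right)^{2}$
$P{\left(v \right)} = 8840 + 104 v$ ($P{\left(v \right)} = \left(v + 85\right) \left(-5 + 109\right) = \left(85 + v\right) 104 = 8840 + 104 v$)
$40517 + P{\left(J{\left(-2,13 \right)} \right)} = 40517 + \left(8840 + 104 \left(-3 - 2\right)^{2}\right) = 40517 + \left(8840 + 104 \left(-5\right)^{2}\right) = 40517 + \left(8840 + 104 \cdot 25\right) = 40517 + \left(8840 + 2600\right) = 40517 + 11440 = 51957$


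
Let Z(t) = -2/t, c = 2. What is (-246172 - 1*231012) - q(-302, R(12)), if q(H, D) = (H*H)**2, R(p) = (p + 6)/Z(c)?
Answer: -8318646800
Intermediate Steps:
R(p) = -6 - p (R(p) = (p + 6)/((-2/2)) = (6 + p)/((-2*1/2)) = (6 + p)/(-1) = (6 + p)*(-1) = -6 - p)
q(H, D) = H**4 (q(H, D) = (H**2)**2 = H**4)
(-246172 - 1*231012) - q(-302, R(12)) = (-246172 - 1*231012) - 1*(-302)**4 = (-246172 - 231012) - 1*8318169616 = -477184 - 8318169616 = -8318646800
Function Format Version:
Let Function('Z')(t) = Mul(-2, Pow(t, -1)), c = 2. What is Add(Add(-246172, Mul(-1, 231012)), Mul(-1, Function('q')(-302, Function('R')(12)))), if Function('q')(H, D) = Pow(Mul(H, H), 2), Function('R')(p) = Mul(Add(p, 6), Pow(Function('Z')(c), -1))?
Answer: -8318646800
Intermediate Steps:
Function('R')(p) = Add(-6, Mul(-1, p)) (Function('R')(p) = Mul(Add(p, 6), Pow(Mul(-2, Pow(2, -1)), -1)) = Mul(Add(6, p), Pow(Mul(-2, Rational(1, 2)), -1)) = Mul(Add(6, p), Pow(-1, -1)) = Mul(Add(6, p), -1) = Add(-6, Mul(-1, p)))
Function('q')(H, D) = Pow(H, 4) (Function('q')(H, D) = Pow(Pow(H, 2), 2) = Pow(H, 4))
Add(Add(-246172, Mul(-1, 231012)), Mul(-1, Function('q')(-302, Function('R')(12)))) = Add(Add(-246172, Mul(-1, 231012)), Mul(-1, Pow(-302, 4))) = Add(Add(-246172, -231012), Mul(-1, 8318169616)) = Add(-477184, -8318169616) = -8318646800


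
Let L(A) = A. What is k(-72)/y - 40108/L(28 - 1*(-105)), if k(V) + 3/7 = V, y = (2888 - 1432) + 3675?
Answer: -205803781/682423 ≈ -301.58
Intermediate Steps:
y = 5131 (y = 1456 + 3675 = 5131)
k(V) = -3/7 + V
k(-72)/y - 40108/L(28 - 1*(-105)) = (-3/7 - 72)/5131 - 40108/(28 - 1*(-105)) = -507/7*1/5131 - 40108/(28 + 105) = -507/35917 - 40108/133 = -205803781/682423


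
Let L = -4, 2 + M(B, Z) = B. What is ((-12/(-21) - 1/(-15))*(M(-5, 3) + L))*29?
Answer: -21373/105 ≈ -203.55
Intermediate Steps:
M(B, Z) = -2 + B
((-12/(-21) - 1/(-15))*(M(-5, 3) + L))*29 = ((-12/(-21) - 1/(-15))*((-2 - 5) - 4))*29 = ((-12*(-1/21) - 1*(-1/15))*(-7 - 4))*29 = ((4/7 + 1/15)*(-11))*29 = ((67/105)*(-11))*29 = -737/105*29 = -21373/105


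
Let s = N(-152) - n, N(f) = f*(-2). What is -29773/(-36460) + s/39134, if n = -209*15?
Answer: 645261261/713412820 ≈ 0.90447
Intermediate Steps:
n = -3135
N(f) = -2*f
s = 3439 (s = -2*(-152) - 1*(-3135) = 304 + 3135 = 3439)
-29773/(-36460) + s/39134 = -29773/(-36460) + 3439/39134 = -29773*(-1/36460) + 3439*(1/39134) = 29773/36460 + 3439/39134 = 645261261/713412820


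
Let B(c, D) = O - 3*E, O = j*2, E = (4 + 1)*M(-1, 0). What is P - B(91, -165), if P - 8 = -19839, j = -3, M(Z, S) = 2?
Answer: -19795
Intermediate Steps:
P = -19831 (P = 8 - 19839 = -19831)
E = 10 (E = (4 + 1)*2 = 5*2 = 10)
O = -6 (O = -3*2 = -6)
B(c, D) = -36 (B(c, D) = -6 - 3*10 = -6 - 30 = -36)
P - B(91, -165) = -19831 - 1*(-36) = -19831 + 36 = -19795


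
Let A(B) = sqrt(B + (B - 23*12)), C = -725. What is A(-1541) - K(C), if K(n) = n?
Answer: 725 + I*sqrt(3358) ≈ 725.0 + 57.948*I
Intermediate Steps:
A(B) = sqrt(-276 + 2*B) (A(B) = sqrt(B + (B - 276)) = sqrt(B + (-276 + B)) = sqrt(-276 + 2*B))
A(-1541) - K(C) = sqrt(-276 + 2*(-1541)) - 1*(-725) = sqrt(-276 - 3082) + 725 = sqrt(-3358) + 725 = I*sqrt(3358) + 725 = 725 + I*sqrt(3358)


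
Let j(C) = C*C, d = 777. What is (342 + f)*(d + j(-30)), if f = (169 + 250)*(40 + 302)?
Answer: 240884280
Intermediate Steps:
f = 143298 (f = 419*342 = 143298)
j(C) = C²
(342 + f)*(d + j(-30)) = (342 + 143298)*(777 + (-30)²) = 143640*(777 + 900) = 143640*1677 = 240884280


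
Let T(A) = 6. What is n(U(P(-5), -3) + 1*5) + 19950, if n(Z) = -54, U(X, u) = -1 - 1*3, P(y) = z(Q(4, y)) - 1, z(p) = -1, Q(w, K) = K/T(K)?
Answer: 19896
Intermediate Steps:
Q(w, K) = K/6
P(y) = -2 (P(y) = -1 - 1 = -2)
U(X, u) = -4 (U(X, u) = -1 - 3 = -4)
n(U(P(-5), -3) + 1*5) + 19950 = -54 + 19950 = 19896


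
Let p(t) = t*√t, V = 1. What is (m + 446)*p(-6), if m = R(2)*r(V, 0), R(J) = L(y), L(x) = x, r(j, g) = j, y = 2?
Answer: -2688*I*√6 ≈ -6584.2*I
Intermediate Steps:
R(J) = 2
p(t) = t^(3/2)
m = 2 (m = 2*1 = 2)
(m + 446)*p(-6) = (2 + 446)*(-6)^(3/2) = 448*(-6*I*√6) = -2688*I*√6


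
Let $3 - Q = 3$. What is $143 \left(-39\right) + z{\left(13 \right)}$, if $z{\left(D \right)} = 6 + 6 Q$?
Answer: $-5571$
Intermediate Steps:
$Q = 0$ ($Q = 3 - 3 = 0$)
$z{\left(D \right)} = 6$ ($z{\left(D \right)} = 6 + 6 \cdot 0 = 6 + 0 = 6$)
$143 \left(-39\right) + z{\left(13 \right)} = 143 \left(-39\right) + 6 = -5577 + 6 = -5571$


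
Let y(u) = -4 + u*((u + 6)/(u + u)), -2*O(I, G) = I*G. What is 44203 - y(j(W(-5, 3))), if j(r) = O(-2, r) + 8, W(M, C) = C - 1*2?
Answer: 88399/2 ≈ 44200.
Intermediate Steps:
W(M, C) = -2 + C (W(M, C) = C - 2 = -2 + C)
O(I, G) = -G*I/2 (O(I, G) = -I*G/2 = -G*I/2)
j(r) = 8 + r (j(r) = -½*r*(-2) + 8 = r + 8 = 8 + r)
y(u) = -1 + u/2 (y(u) = -4 + u*((6 + u)/((2*u))) = -4 + u*((6 + u)*(1/(2*u))) = -4 + u*((6 + u)/(2*u)) = -4 + (3 + u/2) = -1 + u/2)
44203 - y(j(W(-5, 3))) = 44203 - (-1 + (8 + (-2 + 3))/2) = 44203 - (-1 + (8 + 1)/2) = 44203 - (-1 + (½)*9) = 44203 - (-1 + 9/2) = 44203 - 1*7/2 = 44203 - 7/2 = 88399/2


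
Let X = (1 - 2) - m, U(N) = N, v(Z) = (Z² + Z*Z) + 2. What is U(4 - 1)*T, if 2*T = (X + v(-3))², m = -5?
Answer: 864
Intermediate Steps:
v(Z) = 2 + 2*Z² (v(Z) = (Z² + Z²) + 2 = 2*Z² + 2 = 2 + 2*Z²)
X = 4 (X = (1 - 2) - 1*(-5) = -1 + 5 = 4)
T = 288 (T = (4 + (2 + 2*(-3)²))²/2 = (4 + (2 + 2*9))²/2 = (4 + (2 + 18))²/2 = (4 + 20)²/2 = (½)*24² = (½)*576 = 288)
U(4 - 1)*T = (4 - 1)*288 = 3*288 = 864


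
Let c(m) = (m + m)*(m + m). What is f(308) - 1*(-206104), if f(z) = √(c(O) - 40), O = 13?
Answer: 206104 + 2*√159 ≈ 2.0613e+5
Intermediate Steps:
c(m) = 4*m² (c(m) = (2*m)*(2*m) = 4*m²)
f(z) = 2*√159 (f(z) = √(4*13² - 40) = √(4*169 - 40) = √(676 - 40) = √636 = 2*√159)
f(308) - 1*(-206104) = 2*√159 - 1*(-206104) = 2*√159 + 206104 = 206104 + 2*√159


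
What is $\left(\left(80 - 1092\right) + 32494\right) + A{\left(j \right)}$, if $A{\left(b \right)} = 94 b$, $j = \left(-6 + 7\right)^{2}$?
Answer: $31576$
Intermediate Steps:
$j = 1$ ($j = 1^{2} = 1$)
$\left(\left(80 - 1092\right) + 32494\right) + A{\left(j \right)} = \left(\left(80 - 1092\right) + 32494\right) + 94 \cdot 1 = \left(\left(80 - 1092\right) + 32494\right) + 94 = \left(-1012 + 32494\right) + 94 = 31482 + 94 = 31576$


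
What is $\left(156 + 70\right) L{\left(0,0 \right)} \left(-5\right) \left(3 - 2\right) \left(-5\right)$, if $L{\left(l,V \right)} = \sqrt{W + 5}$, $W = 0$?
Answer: $5650 \sqrt{5} \approx 12634.0$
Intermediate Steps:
$L{\left(l,V \right)} = \sqrt{5}$ ($L{\left(l,V \right)} = \sqrt{0 + 5} = \sqrt{5}$)
$\left(156 + 70\right) L{\left(0,0 \right)} \left(-5\right) \left(3 - 2\right) \left(-5\right) = \left(156 + 70\right) \sqrt{5} \left(-5\right) \left(3 - 2\right) \left(-5\right) = 226 - 5 \sqrt{5} \cdot 1 \left(-5\right) = 226 - 5 \sqrt{5} \left(-5\right) = 226 \cdot 25 \sqrt{5} = 5650 \sqrt{5}$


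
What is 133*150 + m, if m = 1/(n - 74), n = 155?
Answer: 1615951/81 ≈ 19950.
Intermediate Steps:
m = 1/81 (m = 1/(155 - 74) = 1/81 ≈ 0.012346)
133*150 + m = 133*150 + 1/81 = 19950 + 1/81 = 1615951/81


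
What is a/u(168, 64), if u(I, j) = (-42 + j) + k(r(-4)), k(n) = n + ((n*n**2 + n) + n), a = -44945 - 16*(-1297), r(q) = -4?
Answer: 24193/54 ≈ 448.02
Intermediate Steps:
a = -24193 (a = -44945 + 20752 = -24193)
k(n) = n**3 + 3*n (k(n) = n + ((n**3 + n) + n) = n + ((n + n**3) + n) = n + (n**3 + 2*n) = n**3 + 3*n)
u(I, j) = -118 + j (u(I, j) = (-42 + j) - 4*(3 + (-4)**2) = (-42 + j) - 4*(3 + 16) = (-42 + j) - 4*19 = (-42 + j) - 76 = -118 + j)
a/u(168, 64) = -24193/(-118 + 64) = -24193/(-54) = -24193*(-1/54) = 24193/54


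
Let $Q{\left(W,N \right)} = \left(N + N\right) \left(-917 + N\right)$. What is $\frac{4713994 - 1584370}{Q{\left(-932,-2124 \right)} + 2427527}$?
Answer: $\frac{3129624}{15345695} \approx 0.20394$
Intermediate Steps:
$Q{\left(W,N \right)} = 2 N \left(-917 + N\right)$
$\frac{4713994 - 1584370}{Q{\left(-932,-2124 \right)} + 2427527} = \frac{4713994 - 1584370}{2 \left(-2124\right) \left(-917 - 2124\right) + 2427527} = \frac{3129624}{2 \left(-2124\right) \left(-3041\right) + 2427527} = \frac{3129624}{12918168 + 2427527} = \frac{3129624}{15345695}$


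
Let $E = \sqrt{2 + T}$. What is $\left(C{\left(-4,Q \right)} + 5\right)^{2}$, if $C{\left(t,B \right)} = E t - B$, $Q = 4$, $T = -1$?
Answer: $9$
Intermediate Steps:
$E = 1$ ($E = \sqrt{2 - 1} = \sqrt{1} = 1$)
$C{\left(t,B \right)} = t - B$ ($C{\left(t,B \right)} = 1 t - B = t - B$)
$\left(C{\left(-4,Q \right)} + 5\right)^{2} = \left(\left(-4 - 4\right) + 5\right)^{2} = \left(-8 + 5\right)^{2} = \left(-3\right)^{2} = 9$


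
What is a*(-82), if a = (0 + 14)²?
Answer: -16072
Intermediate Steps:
a = 196 (a = 14² = 196)
a*(-82) = 196*(-82) = -16072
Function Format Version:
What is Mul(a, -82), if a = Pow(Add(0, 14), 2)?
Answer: -16072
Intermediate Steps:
a = 196 (a = Pow(14, 2) = 196)
Mul(a, -82) = Mul(196, -82) = -16072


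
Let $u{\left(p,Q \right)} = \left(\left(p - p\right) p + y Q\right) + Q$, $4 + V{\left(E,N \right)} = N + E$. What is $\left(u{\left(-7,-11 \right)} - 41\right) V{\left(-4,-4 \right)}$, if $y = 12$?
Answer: $2208$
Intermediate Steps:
$V{\left(E,N \right)} = -4 + E + N$ ($V{\left(E,N \right)} = -4 + \left(N + E\right) = -4 + \left(E + N\right) = -4 + E + N$)
$u{\left(p,Q \right)} = 13 Q$ ($u{\left(p,Q \right)} = \left(\left(p - p\right) p + 12 Q\right) + Q = \left(0 p + 12 Q\right) + Q = \left(0 + 12 Q\right) + Q = 12 Q + Q = 13 Q$)
$\left(u{\left(-7,-11 \right)} - 41\right) V{\left(-4,-4 \right)} = \left(13 \left(-11\right) - 41\right) \left(-4 - 4 - 4\right) = \left(-143 - 41\right) \left(-12\right) = \left(-184\right) \left(-12\right) = 2208$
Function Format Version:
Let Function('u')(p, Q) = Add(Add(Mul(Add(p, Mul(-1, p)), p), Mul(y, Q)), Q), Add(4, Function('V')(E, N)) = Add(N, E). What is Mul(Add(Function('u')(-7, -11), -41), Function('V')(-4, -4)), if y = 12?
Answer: 2208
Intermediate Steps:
Function('V')(E, N) = Add(-4, E, N) (Function('V')(E, N) = Add(-4, Add(N, E)) = Add(-4, Add(E, N)) = Add(-4, E, N))
Function('u')(p, Q) = Mul(13, Q) (Function('u')(p, Q) = Add(Add(Mul(Add(p, Mul(-1, p)), p), Mul(12, Q)), Q) = Add(Add(Mul(0, p), Mul(12, Q)), Q) = Add(Add(0, Mul(12, Q)), Q) = Add(Mul(12, Q), Q) = Mul(13, Q))
Mul(Add(Function('u')(-7, -11), -41), Function('V')(-4, -4)) = Mul(Add(Mul(13, -11), -41), Add(-4, -4, -4)) = Mul(Add(-143, -41), -12) = Mul(-184, -12) = 2208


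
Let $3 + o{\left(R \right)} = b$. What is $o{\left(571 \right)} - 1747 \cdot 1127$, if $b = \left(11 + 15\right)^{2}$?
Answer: $-1968196$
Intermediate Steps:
$b = 676$ ($b = 26^{2} = 676$)
$o{\left(R \right)} = 673$ ($o{\left(R \right)} = -3 + 676 = 673$)
$o{\left(571 \right)} - 1747 \cdot 1127 = 673 - 1747 \cdot 1127 = 673 - 1968869 = -1968196$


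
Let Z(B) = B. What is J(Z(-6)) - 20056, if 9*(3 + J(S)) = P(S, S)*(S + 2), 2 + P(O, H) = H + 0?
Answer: -180499/9 ≈ -20055.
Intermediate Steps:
P(O, H) = -2 + H (P(O, H) = -2 + (H + 0) = -2 + H)
J(S) = -3 + (-2 + S)*(2 + S)/9 (J(S) = -3 + ((-2 + S)*(S + 2))/9 = -3 + ((-2 + S)*(2 + S))/9 = -3 + (-2 + S)*(2 + S)/9)
J(Z(-6)) - 20056 = (-31/9 + (⅑)*(-6)²) - 20056 = (-31/9 + (⅑)*36) - 20056 = (-31/9 + 4) - 20056 = 5/9 - 20056 = -180499/9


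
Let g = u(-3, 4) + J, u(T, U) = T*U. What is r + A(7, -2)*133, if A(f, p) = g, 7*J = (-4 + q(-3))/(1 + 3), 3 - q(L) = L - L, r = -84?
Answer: -6739/4 ≈ -1684.8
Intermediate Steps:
q(L) = 3 (q(L) = 3 - (L - L) = 3 - 1*0 = 3 + 0 = 3)
J = -1/28 (J = ((-4 + 3)/(1 + 3))/7 = (-1/4)/7 = (-1*1/4)/7 = (1/7)*(-1/4) = -1/28 ≈ -0.035714)
g = -337/28 (g = -3*4 - 1/28 = -12 - 1/28 = -337/28 ≈ -12.036)
A(f, p) = -337/28
r + A(7, -2)*133 = -84 - 337/28*133 = -84 - 6403/4 = -6739/4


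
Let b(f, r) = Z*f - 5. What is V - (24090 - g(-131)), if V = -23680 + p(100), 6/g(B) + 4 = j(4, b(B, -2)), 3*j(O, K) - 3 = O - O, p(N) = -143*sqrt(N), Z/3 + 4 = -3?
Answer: -49202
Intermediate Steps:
Z = -21 (Z = -12 + 3*(-3) = -12 - 9 = -21)
b(f, r) = -5 - 21*f (b(f, r) = -21*f - 5 = -5 - 21*f)
j(O, K) = 1 (j(O, K) = 1 + (O - O)/3 = 1 + (1/3)*0 = 1 + 0 = 1)
g(B) = -2 (g(B) = 6/(-4 + 1) = 6/(-3) = 6*(-1/3) = -2)
V = -25110 (V = -23680 - 143*sqrt(100) = -23680 - 143*10 = -23680 - 1430 = -25110)
V - (24090 - g(-131)) = -25110 - (24090 - 1*(-2)) = -25110 - (24090 + 2) = -25110 - 1*24092 = -25110 - 24092 = -49202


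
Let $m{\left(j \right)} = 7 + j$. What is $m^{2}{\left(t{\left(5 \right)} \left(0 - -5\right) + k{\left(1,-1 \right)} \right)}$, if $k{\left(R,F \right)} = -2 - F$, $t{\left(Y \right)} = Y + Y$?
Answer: $3136$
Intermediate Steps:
$t{\left(Y \right)} = 2 Y$
$m^{2}{\left(t{\left(5 \right)} \left(0 - -5\right) + k{\left(1,-1 \right)} \right)} = \left(7 + \left(2 \cdot 5 \left(0 - -5\right) - 1\right)\right)^{2} = \left(7 + \left(10 \left(0 + 5\right) + \left(-2 + 1\right)\right)\right)^{2} = \left(7 + \left(10 \cdot 5 - 1\right)\right)^{2} = \left(7 + \left(50 - 1\right)\right)^{2} = \left(7 + 49\right)^{2} = 56^{2} = 3136$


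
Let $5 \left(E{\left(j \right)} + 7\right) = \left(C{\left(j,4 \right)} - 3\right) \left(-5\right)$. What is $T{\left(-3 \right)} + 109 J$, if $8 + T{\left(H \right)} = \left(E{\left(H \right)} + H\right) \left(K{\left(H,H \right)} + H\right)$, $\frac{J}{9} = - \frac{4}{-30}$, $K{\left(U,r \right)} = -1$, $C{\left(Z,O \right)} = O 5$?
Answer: $\frac{1154}{5} \approx 230.8$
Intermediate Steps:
$C{\left(Z,O \right)} = 5 O$
$E{\left(j \right)} = -24$ ($E{\left(j \right)} = -7 + \frac{\left(5 \cdot 4 - 3\right) \left(-5\right)}{5} = -7 + \frac{\left(20 - 3\right) \left(-5\right)}{5} = -7 + \frac{17 \left(-5\right)}{5} = -7 + \frac{1}{5} \left(-85\right) = -7 - 17 = -24$)
$J = \frac{6}{5}$ ($J = 9 \left(- \frac{4}{-30}\right) = 9 \left(\left(-4\right) \left(- \frac{1}{30}\right)\right) = 9 \cdot \frac{2}{15} = \frac{6}{5} \approx 1.2$)
$T{\left(H \right)} = -8 + \left(-1 + H\right) \left(-24 + H\right)$ ($T{\left(H \right)} = -8 + \left(-24 + H\right) \left(-1 + H\right) = -8 + \left(-1 + H\right) \left(-24 + H\right)$)
$T{\left(-3 \right)} + 109 J = \left(16 + \left(-3\right)^{2} - -75\right) + 109 \cdot \frac{6}{5} = \left(16 + 9 + 75\right) + \frac{654}{5} = 100 + \frac{654}{5} = \frac{1154}{5}$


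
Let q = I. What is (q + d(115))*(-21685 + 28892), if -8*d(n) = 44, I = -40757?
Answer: -587550675/2 ≈ -2.9378e+8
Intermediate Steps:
q = -40757
d(n) = -11/2 (d(n) = -⅛*44 = -11/2)
(q + d(115))*(-21685 + 28892) = (-40757 - 11/2)*(-21685 + 28892) = -81525/2*7207 = -587550675/2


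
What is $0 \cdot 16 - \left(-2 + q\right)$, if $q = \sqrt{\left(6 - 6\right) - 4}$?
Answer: $2 - 2 i \approx 2.0 - 2.0 i$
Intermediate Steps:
$q = 2 i$ ($q = \sqrt{\left(6 - 6\right) - 4} = \sqrt{0 - 4} = \sqrt{-4} = 2 i \approx 2.0 i$)
$0 \cdot 16 - \left(-2 + q\right) = 0 \cdot 16 + \left(2 - 2 i\right) = 0 + \left(2 - 2 i\right) = 2 - 2 i$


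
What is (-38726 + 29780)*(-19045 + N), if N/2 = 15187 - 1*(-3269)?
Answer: -159838182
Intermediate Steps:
N = 36912 (N = 2*(15187 - 1*(-3269)) = 2*(15187 + 3269) = 2*18456 = 36912)
(-38726 + 29780)*(-19045 + N) = (-38726 + 29780)*(-19045 + 36912) = -8946*17867 = -159838182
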